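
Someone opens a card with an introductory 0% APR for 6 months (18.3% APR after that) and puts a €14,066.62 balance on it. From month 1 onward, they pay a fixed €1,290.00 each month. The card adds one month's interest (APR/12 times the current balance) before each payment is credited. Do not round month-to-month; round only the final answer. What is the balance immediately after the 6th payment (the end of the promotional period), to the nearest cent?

€6,326.62

Promo months 1–6 at r₀ = 0%/12 = 0; months 7+ at r₁ = 18.3%/12 = 0.01525.
After month 6 (no interest yet): B = €14,066.62 − 6·€1,290.00 = €6,326.62.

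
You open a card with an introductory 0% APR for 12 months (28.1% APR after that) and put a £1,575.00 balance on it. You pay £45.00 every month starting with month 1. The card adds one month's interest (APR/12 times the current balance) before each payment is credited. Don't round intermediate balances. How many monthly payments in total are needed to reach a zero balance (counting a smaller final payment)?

Promo months 1–12 at r₀ = 0%/12 = 0; months 13+ at r₁ = 28.1%/12 = 0.0234167.
After month 12 (no interest yet): B = £1,575.00 − 12·£45.00 = £1,035.00.
Then at r₁ with £45.00/mo: n₂ = −ln(1 − r₁·B/P)/ln(1+r₁) ≈ 33.42 → 34 more payments.

46 payments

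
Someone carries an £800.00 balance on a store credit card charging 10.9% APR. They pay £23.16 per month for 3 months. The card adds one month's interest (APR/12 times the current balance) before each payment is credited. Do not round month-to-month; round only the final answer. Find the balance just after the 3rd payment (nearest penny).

Monthly rate r = 10.9%/12 = 0.908333% = 0.00908333.
Each month: B ← B·(1+r) − £23.16.
Month 1: interest £7.27; balance after payment £784.11.
Month 2: interest £7.12; balance after payment £768.07.
Month 3: interest £6.98; balance after payment £751.89.

£751.89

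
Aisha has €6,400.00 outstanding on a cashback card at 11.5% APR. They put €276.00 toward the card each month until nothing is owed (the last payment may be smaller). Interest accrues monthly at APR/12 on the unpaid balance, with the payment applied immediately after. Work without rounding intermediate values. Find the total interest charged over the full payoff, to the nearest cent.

Monthly rate r = 11.5%/12 = 0.958333% = 0.00958333.
Payoff takes n = ⌈−ln(1 − rB₀/P)/ln(1+r)⌉ = ⌈26.350⌉ = 27 payments; the last is €96.78.
Total paid = 26·€276.00 + €96.78 = €7,272.78.
Total interest = total paid − principal = €7,272.78 − €6,400.00 = €872.78.

€872.78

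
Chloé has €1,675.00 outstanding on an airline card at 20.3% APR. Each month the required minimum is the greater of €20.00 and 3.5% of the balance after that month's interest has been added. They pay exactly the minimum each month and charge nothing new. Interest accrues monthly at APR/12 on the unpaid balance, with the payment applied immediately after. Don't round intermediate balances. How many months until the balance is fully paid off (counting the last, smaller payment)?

Monthly rate r = 20.3%/12 = 1.69167% = 0.0169167.
While 3.5% of the post-interest balance exceeds €20.00, each month B ← (B·(1+r))·(1 − 0.035), i.e. B shrinks by the factor (1+r)·0.965 = 0.98132.
This holds for months 1–58. Entering month 59 the balance is €561.24; 3.5% of the post-interest balance is now below €20.00, so the flat €20.00 minimum applies from here.
From month 59 a fixed €20.00 at rate r clears €561.24 in 39 more payments. Total: 58 + 39 = 97 months.

97 months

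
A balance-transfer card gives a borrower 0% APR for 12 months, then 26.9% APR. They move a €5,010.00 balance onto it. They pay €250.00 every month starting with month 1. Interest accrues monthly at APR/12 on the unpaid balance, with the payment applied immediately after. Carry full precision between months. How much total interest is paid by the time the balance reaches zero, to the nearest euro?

Promo months 1–12 at r₀ = 0%/12 = 0; months 13+ at r₁ = 26.9%/12 = 0.0224167.
After month 12 (no interest yet): B = €5,010.00 − 12·€250.00 = €2,010.00.
Then at r₁ with €250.00/mo: n₂ = −ln(1 − r₁·B/P)/ln(1+r₁) ≈ 8.96 → 9 more payments.
Total paid = 20·€250.00 + €241.18 = €5,241.18; interest = €5,241.18 − €5,010.00 = €231.18.

€231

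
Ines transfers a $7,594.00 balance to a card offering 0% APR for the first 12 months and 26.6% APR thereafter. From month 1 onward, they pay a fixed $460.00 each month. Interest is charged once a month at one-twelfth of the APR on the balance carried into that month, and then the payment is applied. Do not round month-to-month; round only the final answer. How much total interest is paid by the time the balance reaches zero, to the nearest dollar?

Promo months 1–12 at r₀ = 0%/12 = 0; months 13+ at r₁ = 26.6%/12 = 0.0221667.
After month 12 (no interest yet): B = $7,594.00 − 12·$460.00 = $2,074.00.
Then at r₁ with $460.00/mo: n₂ = −ln(1 − r₁·B/P)/ln(1+r₁) ≈ 4.80 → 5 more payments.
Total paid = 16·$460.00 + $370.04 = $7,730.04; interest = $7,730.04 − $7,594.00 = $136.04.

$136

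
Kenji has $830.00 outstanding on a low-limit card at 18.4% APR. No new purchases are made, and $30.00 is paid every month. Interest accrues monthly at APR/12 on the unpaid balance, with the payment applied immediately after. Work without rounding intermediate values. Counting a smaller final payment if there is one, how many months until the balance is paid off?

37 months

Monthly rate r = 18.4%/12 = 1.53333% = 0.0153333.
Recurrence: B ← B·(1+r) − $30.00.
Month 1: interest $12.73; balance after payment $812.73.
Month 2: interest $12.46; balance after payment $795.19.
Closed form: n = −ln(1 − rB₀/P)/ln(1+r) = −ln(0.57578)/ln(1.01533) ≈ 36.278, so the balance reaches zero during payment 37.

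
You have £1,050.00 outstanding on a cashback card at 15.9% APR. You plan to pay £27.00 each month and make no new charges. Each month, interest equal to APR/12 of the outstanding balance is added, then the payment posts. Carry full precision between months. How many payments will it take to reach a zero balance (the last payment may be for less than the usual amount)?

56 payments

Monthly rate r = 15.9%/12 = 1.325% = 0.01325.
Recurrence: B ← B·(1+r) − £27.00.
Month 1: interest £13.91; balance after payment £1,036.91.
Month 2: interest £13.74; balance after payment £1,023.65.
Closed form: n = −ln(1 − rB₀/P)/ln(1+r) = −ln(0.48472)/ln(1.01325) ≈ 55.016, so the balance reaches zero during payment 56.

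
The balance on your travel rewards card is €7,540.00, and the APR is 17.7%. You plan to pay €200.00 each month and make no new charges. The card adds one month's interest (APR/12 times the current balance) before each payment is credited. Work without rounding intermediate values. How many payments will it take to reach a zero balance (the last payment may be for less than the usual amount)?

Monthly rate r = 17.7%/12 = 1.475% = 0.01475.
Recurrence: B ← B·(1+r) − €200.00.
Month 1: interest €111.21; balance after payment €7,451.22.
Month 2: interest €109.91; balance after payment €7,361.12.
Closed form: n = −ln(1 − rB₀/P)/ln(1+r) = −ln(0.44393)/ln(1.01475) ≈ 55.463, so the balance reaches zero during payment 56.

56 months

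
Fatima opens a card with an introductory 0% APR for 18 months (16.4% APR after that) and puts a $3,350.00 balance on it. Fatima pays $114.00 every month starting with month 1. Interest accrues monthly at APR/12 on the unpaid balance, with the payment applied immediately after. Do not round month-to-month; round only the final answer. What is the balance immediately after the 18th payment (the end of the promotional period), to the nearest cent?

$1,298.00

Promo months 1–18 at r₀ = 0%/12 = 0; months 19+ at r₁ = 16.4%/12 = 0.0136667.
After month 18 (no interest yet): B = $3,350.00 − 18·$114.00 = $1,298.00.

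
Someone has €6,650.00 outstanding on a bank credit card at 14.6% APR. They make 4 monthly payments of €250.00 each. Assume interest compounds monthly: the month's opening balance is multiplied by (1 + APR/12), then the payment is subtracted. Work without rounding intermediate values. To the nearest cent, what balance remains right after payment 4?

€5,961.19

Monthly rate r = 14.6%/12 = 1.21667% = 0.0121667.
Each month: B ← B·(1+r) − €250.00.
Month 1: interest €80.91; balance after payment €6,480.91.
Month 2: interest €78.85; balance after payment €6,309.76.
Month 3: interest €76.77; balance after payment €6,136.53.
Month 4: interest €74.66; balance after payment €5,961.19.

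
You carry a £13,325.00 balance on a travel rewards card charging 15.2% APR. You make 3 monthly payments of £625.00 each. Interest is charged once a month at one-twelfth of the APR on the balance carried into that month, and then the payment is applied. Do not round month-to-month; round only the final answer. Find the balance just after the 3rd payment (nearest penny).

Monthly rate r = 15.2%/12 = 1.26667% = 0.0126667.
Each month: B ← B·(1+r) − £625.00.
Month 1: interest £168.78; balance after payment £12,868.78.
Month 2: interest £163.00; balance after payment £12,406.79.
Month 3: interest £157.15; balance after payment £11,938.94.

£11,938.94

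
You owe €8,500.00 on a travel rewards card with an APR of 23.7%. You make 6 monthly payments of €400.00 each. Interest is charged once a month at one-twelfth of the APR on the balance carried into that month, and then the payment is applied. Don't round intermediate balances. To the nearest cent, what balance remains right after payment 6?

Monthly rate r = 23.7%/12 = 1.975% = 0.01975.
Each month: B ← B·(1+r) − €400.00.
Month 1: interest €167.88; balance after payment €8,267.88.
Month 2: interest €163.29; balance after payment €8,031.17.
Month 3: interest €158.62; balance after payment €7,789.78.
Month 4: interest €153.85; balance after payment €7,543.63.
Month 5: interest €148.99; balance after payment €7,292.62.
Month 6: interest €144.03; balance after payment €7,036.65.

€7,036.65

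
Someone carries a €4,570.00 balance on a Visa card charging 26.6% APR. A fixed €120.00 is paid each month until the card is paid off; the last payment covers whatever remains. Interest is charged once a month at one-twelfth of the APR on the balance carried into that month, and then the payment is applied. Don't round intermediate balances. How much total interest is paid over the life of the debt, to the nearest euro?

Monthly rate r = 26.6%/12 = 2.21667% = 0.0221667.
Payoff takes n = ⌈−ln(1 − rB₀/P)/ln(1+r)⌉ = ⌈84.793⌉ = 85 payments; the last is €95.42.
Total paid = 84·€120.00 + €95.42 = €10,175.42.
Total interest = total paid − principal = €10,175.42 − €4,570.00 = €5,605.42.

€5,605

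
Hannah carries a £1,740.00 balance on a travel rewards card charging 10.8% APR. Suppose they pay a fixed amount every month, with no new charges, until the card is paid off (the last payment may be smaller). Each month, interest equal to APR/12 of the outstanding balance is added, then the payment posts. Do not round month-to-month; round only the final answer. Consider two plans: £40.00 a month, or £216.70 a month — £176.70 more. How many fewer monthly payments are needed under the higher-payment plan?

Monthly rate r = 10.8%/12 = 0.9% = 0.009.
At £40.00/mo: n = ⌈−ln(1 − rB₀/P)/ln(1+r)⌉ = 56 payments (last £17.78); total interest = total paid − £1,740.00 = £477.78.
At £216.70/mo: 9 payments (last £80.82); total interest £74.42.
Payments saved = 56 − 9 = 47.

47 fewer payments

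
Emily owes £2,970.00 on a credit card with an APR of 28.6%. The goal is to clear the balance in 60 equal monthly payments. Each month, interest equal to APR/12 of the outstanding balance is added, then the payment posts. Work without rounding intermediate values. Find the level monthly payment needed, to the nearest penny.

Monthly rate r = 28.6%/12 = 2.38333% = 0.0238333.
Level-payment amortization: P = B₀·r / (1 − (1+r)^(−n)) = 2970.00·0.0238333 / (1 − 1.02383^(−60)).
Denominator 1 − (1+r)^(−60) = 0.756642854.
P = 70.785 / 0.756642854 ≈ 93.55.

£93.55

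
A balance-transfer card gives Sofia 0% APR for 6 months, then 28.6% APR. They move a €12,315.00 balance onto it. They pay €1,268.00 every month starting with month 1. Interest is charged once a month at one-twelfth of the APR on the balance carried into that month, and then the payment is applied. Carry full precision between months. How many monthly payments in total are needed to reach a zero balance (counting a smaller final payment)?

10 payments

Promo months 1–6 at r₀ = 0%/12 = 0; months 7+ at r₁ = 28.6%/12 = 0.0238333.
After month 6 (no interest yet): B = €12,315.00 − 6·€1,268.00 = €4,707.00.
Then at r₁ with €1,268.00/mo: n₂ = −ln(1 − r₁·B/P)/ln(1+r₁) ≈ 3.93 → 4 more payments.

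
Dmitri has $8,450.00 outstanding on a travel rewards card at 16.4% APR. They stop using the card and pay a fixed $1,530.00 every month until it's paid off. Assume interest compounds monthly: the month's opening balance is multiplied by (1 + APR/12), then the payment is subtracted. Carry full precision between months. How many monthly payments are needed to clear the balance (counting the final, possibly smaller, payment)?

6 payments

Monthly rate r = 16.4%/12 = 1.36667% = 0.0136667.
Recurrence: B ← B·(1+r) − $1,530.00.
Month 1: interest $115.48; balance after payment $7,035.48.
Month 2: interest $96.15; balance after payment $5,601.63.
Month 3: interest $76.56; balance after payment $4,148.19.
Month 4: interest $56.69; balance after payment $2,674.88.
Month 5: interest $36.56; balance after payment $1,181.44.
Month 6: interest $16.15; balance after payment $0.00.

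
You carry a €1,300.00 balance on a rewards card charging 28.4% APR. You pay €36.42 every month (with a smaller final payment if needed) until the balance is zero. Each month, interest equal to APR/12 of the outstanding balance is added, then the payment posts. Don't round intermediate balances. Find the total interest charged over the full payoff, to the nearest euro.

Monthly rate r = 28.4%/12 = 2.36667% = 0.0236667.
Payoff takes n = ⌈−ln(1 − rB₀/P)/ln(1+r)⌉ = ⌈79.641⌉ = 80 payments; the last is €23.43.
Total paid = 79·€36.42 + €23.43 = €2,900.61.
Total interest = total paid − principal = €2,900.61 − €1,300.00 = €1,600.61.

€1,601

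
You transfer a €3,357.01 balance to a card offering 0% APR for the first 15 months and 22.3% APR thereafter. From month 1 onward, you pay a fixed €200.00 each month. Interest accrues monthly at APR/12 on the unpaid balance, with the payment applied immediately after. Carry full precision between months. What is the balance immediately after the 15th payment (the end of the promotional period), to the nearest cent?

€357.01

Promo months 1–15 at r₀ = 0%/12 = 0; months 16+ at r₁ = 22.3%/12 = 0.0185833.
After month 15 (no interest yet): B = €3,357.01 − 15·€200.00 = €357.01.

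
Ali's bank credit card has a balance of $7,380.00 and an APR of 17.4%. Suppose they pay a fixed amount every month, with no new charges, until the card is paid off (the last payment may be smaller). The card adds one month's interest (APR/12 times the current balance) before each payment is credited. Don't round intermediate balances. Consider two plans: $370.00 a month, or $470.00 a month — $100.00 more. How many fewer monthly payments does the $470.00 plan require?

Monthly rate r = 17.4%/12 = 1.45% = 0.0145.
At $370.00/mo: n = ⌈−ln(1 − rB₀/P)/ln(1+r)⌉ = 24 payments (last $264.80); total interest = total paid − $7,380.00 = $1,394.80.
At $470.00/mo: 18 payments (last $445.08); total interest $1,055.08.
Payments saved = 24 − 18 = 6.

6 fewer payments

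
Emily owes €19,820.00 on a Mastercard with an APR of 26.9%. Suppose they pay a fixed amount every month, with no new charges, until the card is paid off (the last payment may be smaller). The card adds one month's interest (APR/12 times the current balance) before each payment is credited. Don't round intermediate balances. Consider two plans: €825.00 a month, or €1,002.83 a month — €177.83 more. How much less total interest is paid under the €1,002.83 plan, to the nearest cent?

Monthly rate r = 26.9%/12 = 2.24167% = 0.0224167.
At €825.00/mo: n = ⌈−ln(1 − rB₀/P)/ln(1+r)⌉ = 35 payments (last €730.98); total interest = total paid − €19,820.00 = €8,960.98.
At €1,002.83/mo: 27 payments (last €404.05); total interest €6,657.63.
Interest saved = €8,960.98 − €6,657.63 = €2,303.35.

€2,303.35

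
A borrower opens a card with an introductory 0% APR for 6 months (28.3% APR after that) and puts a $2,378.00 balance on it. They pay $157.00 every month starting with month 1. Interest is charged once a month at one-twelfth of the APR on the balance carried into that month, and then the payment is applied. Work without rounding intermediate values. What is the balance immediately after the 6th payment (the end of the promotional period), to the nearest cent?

Promo months 1–6 at r₀ = 0%/12 = 0; months 7+ at r₁ = 28.3%/12 = 0.0235833.
After month 6 (no interest yet): B = $2,378.00 − 6·$157.00 = $1,436.00.

$1,436.00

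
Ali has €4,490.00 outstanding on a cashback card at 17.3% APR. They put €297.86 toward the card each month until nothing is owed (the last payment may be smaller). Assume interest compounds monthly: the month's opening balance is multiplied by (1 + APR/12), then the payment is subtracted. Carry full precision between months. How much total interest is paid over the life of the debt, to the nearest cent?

€609.17

Monthly rate r = 17.3%/12 = 1.44167% = 0.0144167.
Payoff takes n = ⌈−ln(1 − rB₀/P)/ln(1+r)⌉ = ⌈17.119⌉ = 18 payments; the last is €35.55.
Total paid = 17·€297.86 + €35.55 = €5,099.17.
Total interest = total paid − principal = €5,099.17 − €4,490.00 = €609.17.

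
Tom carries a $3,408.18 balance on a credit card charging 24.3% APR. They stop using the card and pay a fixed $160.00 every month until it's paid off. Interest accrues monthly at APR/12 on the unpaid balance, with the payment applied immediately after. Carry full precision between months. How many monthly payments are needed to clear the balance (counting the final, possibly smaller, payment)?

Monthly rate r = 24.3%/12 = 2.025% = 0.02025.
Recurrence: B ← B·(1+r) − $160.00.
Month 1: interest $69.02; balance after payment $3,317.20.
Month 2: interest $67.17; balance after payment $3,224.37.
Closed form: n = −ln(1 − rB₀/P)/ln(1+r) = −ln(0.56865)/ln(1.02025) ≈ 28.157, so the balance reaches zero during payment 29.

29 payments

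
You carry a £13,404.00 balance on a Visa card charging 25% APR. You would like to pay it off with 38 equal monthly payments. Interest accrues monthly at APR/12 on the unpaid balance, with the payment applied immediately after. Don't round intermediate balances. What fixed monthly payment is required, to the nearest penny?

£514.07

Monthly rate r = 25%/12 = 2.08333% = 0.0208333.
Level-payment amortization: P = B₀·r / (1 − (1+r)^(−n)) = 13404.00·0.0208333 / (1 − 1.02083^(−38)).
Denominator 1 − (1+r)^(−38) = 0.54321064.
P = 279.25 / 0.54321064 ≈ 514.07.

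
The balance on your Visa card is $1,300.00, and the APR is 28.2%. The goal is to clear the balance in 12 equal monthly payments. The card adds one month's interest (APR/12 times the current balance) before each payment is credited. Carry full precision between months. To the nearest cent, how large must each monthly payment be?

Monthly rate r = 28.2%/12 = 2.35% = 0.0235.
Level-payment amortization: P = B₀·r / (1 − (1+r)^(−n)) = 1300.00·0.0235 / (1 − 1.0235^(−12)).
Denominator 1 − (1+r)^(−12) = 0.243261489.
P = 30.55 / 0.243261489 ≈ 125.59.

$125.59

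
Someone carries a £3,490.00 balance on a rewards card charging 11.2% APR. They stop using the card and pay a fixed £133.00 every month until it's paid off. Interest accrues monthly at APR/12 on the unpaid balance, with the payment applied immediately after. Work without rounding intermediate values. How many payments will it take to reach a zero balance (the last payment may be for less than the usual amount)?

31 payments

Monthly rate r = 11.2%/12 = 0.933333% = 0.00933333.
Recurrence: B ← B·(1+r) − £133.00.
Month 1: interest £32.57; balance after payment £3,389.57.
Month 2: interest £31.64; balance after payment £3,288.21.
Closed form: n = −ln(1 − rB₀/P)/ln(1+r) = −ln(0.75509)/ln(1.00933) ≈ 30.239, so the balance reaches zero during payment 31.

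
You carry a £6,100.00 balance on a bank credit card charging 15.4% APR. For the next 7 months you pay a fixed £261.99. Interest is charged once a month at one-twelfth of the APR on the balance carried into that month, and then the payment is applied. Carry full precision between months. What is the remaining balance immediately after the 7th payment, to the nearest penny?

Monthly rate r = 15.4%/12 = 1.28333% = 0.0128333.
Each month: B ← B·(1+r) − £261.99.
Month 1: interest £78.28; balance after payment £5,916.29.
Month 2: interest £75.93; balance after payment £5,730.23.
Month 3: interest £73.54; balance after payment £5,541.78.
Month 4: interest £71.12; balance after payment £5,350.91.
Month 5: interest £68.67; balance after payment £5,157.59.
Month 6: interest £66.19; balance after payment £4,961.79.
Month 7: interest £63.68; balance after payment £4,763.47.

£4,763.47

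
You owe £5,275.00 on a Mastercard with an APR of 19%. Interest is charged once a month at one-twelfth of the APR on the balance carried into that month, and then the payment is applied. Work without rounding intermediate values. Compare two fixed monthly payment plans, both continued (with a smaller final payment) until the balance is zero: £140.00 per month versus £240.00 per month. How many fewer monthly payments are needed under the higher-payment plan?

30 fewer payments

Monthly rate r = 19%/12 = 1.58333% = 0.0158333.
At £140.00/mo: n = ⌈−ln(1 − rB₀/P)/ln(1+r)⌉ = 58 payments (last £110.17); total interest = total paid − £5,275.00 = £2,815.17.
At £240.00/mo: 28 payments (last £54.80); total interest £1,259.80.
Payments saved = 58 − 28 = 30.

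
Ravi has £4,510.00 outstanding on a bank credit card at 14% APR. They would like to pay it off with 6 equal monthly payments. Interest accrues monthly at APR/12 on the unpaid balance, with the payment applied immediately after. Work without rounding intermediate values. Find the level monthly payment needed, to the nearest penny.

£782.66

Monthly rate r = 14%/12 = 1.16667% = 0.0116667.
Level-payment amortization: P = B₀·r / (1 − (1+r)^(−n)) = 4510.00·0.0116667 / (1 − 1.01167^(−6)).
Denominator 1 − (1+r)^(−6) = 0.0672283116.
P = 52.6167 / 0.0672283116 ≈ 782.66.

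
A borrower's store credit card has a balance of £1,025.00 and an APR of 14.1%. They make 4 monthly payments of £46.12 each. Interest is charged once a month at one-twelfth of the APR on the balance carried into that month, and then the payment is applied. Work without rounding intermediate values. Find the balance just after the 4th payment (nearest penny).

£886.27

Monthly rate r = 14.1%/12 = 1.175% = 0.01175.
Each month: B ← B·(1+r) − £46.12.
Month 1: interest £12.04; balance after payment £990.92.
Month 2: interest £11.64; balance after payment £956.45.
Month 3: interest £11.24; balance after payment £921.57.
Month 4: interest £10.83; balance after payment £886.27.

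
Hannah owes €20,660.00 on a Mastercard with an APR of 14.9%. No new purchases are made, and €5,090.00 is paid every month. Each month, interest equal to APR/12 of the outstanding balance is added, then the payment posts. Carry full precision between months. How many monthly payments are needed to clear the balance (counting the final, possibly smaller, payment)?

Monthly rate r = 14.9%/12 = 1.24167% = 0.0124167.
Recurrence: B ← B·(1+r) − €5,090.00.
Month 1: interest €256.53; balance after payment €15,826.53.
Month 2: interest €196.51; balance after payment €10,933.04.
Month 3: interest €135.75; balance after payment €5,978.79.
Month 4: interest €74.24; balance after payment €963.03.
Month 5: interest €11.96; balance after payment €0.00.

5 payments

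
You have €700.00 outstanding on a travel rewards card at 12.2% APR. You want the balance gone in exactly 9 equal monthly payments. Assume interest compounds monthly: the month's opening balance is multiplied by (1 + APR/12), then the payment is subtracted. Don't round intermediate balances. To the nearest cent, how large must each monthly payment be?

€81.78

Monthly rate r = 12.2%/12 = 1.01667% = 0.0101667.
Level-payment amortization: P = B₀·r / (1 − (1+r)^(−n)) = 700.00·0.0101667 / (1 − 1.01017^(−9)).
Denominator 1 − (1+r)^(−9) = 0.0870169865.
P = 7.11667 / 0.0870169865 ≈ 81.78.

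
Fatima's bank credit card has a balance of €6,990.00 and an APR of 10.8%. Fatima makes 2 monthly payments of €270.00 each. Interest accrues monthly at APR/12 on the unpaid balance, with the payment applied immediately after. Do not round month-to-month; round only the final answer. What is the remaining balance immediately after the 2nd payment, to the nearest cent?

Monthly rate r = 10.8%/12 = 0.9% = 0.009.
Each month: B ← B·(1+r) − €270.00.
Month 1: interest €62.91; balance after payment €6,782.91.
Month 2: interest €61.05; balance after payment €6,573.96.

€6,573.96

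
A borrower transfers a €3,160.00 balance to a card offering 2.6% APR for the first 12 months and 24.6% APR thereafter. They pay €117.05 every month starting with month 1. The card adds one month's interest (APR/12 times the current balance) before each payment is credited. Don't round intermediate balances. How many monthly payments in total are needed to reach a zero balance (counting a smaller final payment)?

31 payments

Promo months 1–12 at r₀ = 2.6%/12 = 0.00216667; months 13+ at r₁ = 24.6%/12 = 0.0205.
After month 12: iterate B ← B·(1+r₀) − €117.05 for 12 months → €1,821.69.
Then at r₁ with €117.05/mo: n₂ = −ln(1 − r₁·B/P)/ln(1+r₁) ≈ 18.94 → 19 more payments.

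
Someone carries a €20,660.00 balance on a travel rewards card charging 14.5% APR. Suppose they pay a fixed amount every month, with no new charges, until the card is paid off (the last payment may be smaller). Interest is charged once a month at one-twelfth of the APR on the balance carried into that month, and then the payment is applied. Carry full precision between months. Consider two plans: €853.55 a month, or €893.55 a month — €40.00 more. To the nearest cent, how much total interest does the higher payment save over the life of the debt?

€211.58

Monthly rate r = 14.5%/12 = 1.20833% = 0.0120833.
At €853.55/mo: n = ⌈−ln(1 − rB₀/P)/ln(1+r)⌉ = 29 payments (last €688.43); total interest = total paid − €20,660.00 = €3,927.83.
At €893.55/mo: 28 payments (last €250.40); total interest €3,716.25.
Interest saved = €3,927.83 − €3,716.25 = €211.58.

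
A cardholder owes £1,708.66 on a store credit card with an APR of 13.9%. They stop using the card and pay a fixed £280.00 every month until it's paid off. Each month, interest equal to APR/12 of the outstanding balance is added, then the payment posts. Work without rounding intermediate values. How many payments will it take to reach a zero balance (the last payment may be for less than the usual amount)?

7 months

Monthly rate r = 13.9%/12 = 1.15833% = 0.0115833.
Recurrence: B ← B·(1+r) − £280.00.
Month 1: interest £19.79; balance after payment £1,448.45.
Month 2: interest £16.78; balance after payment £1,185.23.
Closed form: n = −ln(1 − rB₀/P)/ln(1+r) = −ln(0.92931)/ln(1.01158) ≈ 6.365, so the balance reaches zero during payment 7.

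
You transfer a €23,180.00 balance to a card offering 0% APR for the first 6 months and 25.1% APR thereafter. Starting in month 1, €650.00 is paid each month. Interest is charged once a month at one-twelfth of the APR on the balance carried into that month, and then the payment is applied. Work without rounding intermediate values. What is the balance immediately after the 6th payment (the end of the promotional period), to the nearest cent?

Promo months 1–6 at r₀ = 0%/12 = 0; months 7+ at r₁ = 25.1%/12 = 0.0209167.
After month 6 (no interest yet): B = €23,180.00 − 6·€650.00 = €19,280.00.

€19,280.00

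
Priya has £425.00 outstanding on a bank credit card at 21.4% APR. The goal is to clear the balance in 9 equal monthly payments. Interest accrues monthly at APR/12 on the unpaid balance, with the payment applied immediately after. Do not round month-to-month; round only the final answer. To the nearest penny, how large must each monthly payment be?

£51.53

Monthly rate r = 21.4%/12 = 1.78333% = 0.0178333.
Level-payment amortization: P = B₀·r / (1 − (1+r)^(−n)) = 425.00·0.0178333 / (1 − 1.01783^(−9)).
Denominator 1 − (1+r)^(−9) = 0.14707671.
P = 7.57917 / 0.14707671 ≈ 51.53.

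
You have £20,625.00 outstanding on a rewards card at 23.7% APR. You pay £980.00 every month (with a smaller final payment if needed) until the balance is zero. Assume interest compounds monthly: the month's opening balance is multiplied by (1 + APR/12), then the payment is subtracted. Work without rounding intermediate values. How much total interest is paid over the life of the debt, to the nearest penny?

Monthly rate r = 23.7%/12 = 1.975% = 0.01975.
Payoff takes n = ⌈−ln(1 − rB₀/P)/ln(1+r)⌉ = ⌈27.471⌉ = 28 payments; the last is £464.11.
Total paid = 27·£980.00 + £464.11 = £26,924.11.
Total interest = total paid − principal = £26,924.11 − £20,625.00 = £6,299.11.

£6,299.11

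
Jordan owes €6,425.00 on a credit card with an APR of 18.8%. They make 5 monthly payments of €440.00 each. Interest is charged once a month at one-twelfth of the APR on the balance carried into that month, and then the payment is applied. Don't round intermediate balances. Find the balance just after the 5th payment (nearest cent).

€4,674.29

Monthly rate r = 18.8%/12 = 1.56667% = 0.0156667.
Each month: B ← B·(1+r) − €440.00.
Month 1: interest €100.66; balance after payment €6,085.66.
Month 2: interest €95.34; balance after payment €5,741.00.
Month 3: interest €89.94; balance after payment €5,390.94.
Month 4: interest €84.46; balance after payment €5,035.40.
Month 5: interest €78.89; balance after payment €4,674.29.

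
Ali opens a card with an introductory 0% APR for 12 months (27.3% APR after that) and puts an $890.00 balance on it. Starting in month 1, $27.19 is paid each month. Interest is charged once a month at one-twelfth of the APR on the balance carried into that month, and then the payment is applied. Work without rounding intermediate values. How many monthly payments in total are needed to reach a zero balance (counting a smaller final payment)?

Promo months 1–12 at r₀ = 0%/12 = 0; months 13+ at r₁ = 27.3%/12 = 0.02275.
After month 12 (no interest yet): B = $890.00 − 12·$27.19 = $563.72.
Then at r₁ with $27.19/mo: n₂ = −ln(1 − r₁·B/P)/ln(1+r₁) ≈ 28.36 → 29 more payments.

41 payments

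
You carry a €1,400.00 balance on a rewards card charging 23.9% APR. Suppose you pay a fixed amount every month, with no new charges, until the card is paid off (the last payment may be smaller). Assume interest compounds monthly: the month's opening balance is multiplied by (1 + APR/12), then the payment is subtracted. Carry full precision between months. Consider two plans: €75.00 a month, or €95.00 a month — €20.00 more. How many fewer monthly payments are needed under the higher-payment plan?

6 fewer payments

Monthly rate r = 23.9%/12 = 1.99167% = 0.0199167.
At €75.00/mo: n = ⌈−ln(1 − rB₀/P)/ln(1+r)⌉ = 24 payments (last €43.08); total interest = total paid − €1,400.00 = €368.08.
At €95.00/mo: 18 payments (last €58.94); total interest €273.94.
Payments saved = 24 − 18 = 6.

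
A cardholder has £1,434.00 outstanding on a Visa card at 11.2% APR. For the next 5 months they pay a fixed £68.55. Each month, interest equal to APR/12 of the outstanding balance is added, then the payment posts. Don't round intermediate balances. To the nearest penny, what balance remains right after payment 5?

Monthly rate r = 11.2%/12 = 0.933333% = 0.00933333.
Each month: B ← B·(1+r) − £68.55.
Month 1: interest £13.38; balance after payment £1,378.83.
Month 2: interest £12.87; balance after payment £1,323.15.
Month 3: interest £12.35; balance after payment £1,266.95.
Month 4: interest £11.82; balance after payment £1,210.23.
Month 5: interest £11.30; balance after payment £1,152.97.

£1,152.97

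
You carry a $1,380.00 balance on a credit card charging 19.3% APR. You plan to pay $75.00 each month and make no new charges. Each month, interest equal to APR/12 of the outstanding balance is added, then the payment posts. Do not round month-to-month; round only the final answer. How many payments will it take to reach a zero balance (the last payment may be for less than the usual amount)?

Monthly rate r = 19.3%/12 = 1.60833% = 0.0160833.
Recurrence: B ← B·(1+r) − $75.00.
Month 1: interest $22.20; balance after payment $1,327.19.
Month 2: interest $21.35; balance after payment $1,273.54.
Closed form: n = −ln(1 − rB₀/P)/ln(1+r) = −ln(0.70407)/ln(1.01608) ≈ 21.991, so the balance reaches zero during payment 22.

22 payments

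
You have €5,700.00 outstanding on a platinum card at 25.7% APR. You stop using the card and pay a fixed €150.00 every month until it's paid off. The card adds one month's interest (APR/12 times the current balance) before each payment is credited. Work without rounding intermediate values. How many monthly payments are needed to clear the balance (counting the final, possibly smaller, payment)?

80 payments

Monthly rate r = 25.7%/12 = 2.14167% = 0.0214167.
Recurrence: B ← B·(1+r) − €150.00.
Month 1: interest €122.08; balance after payment €5,672.07.
Month 2: interest €121.48; balance after payment €5,643.55.
Closed form: n = −ln(1 − rB₀/P)/ln(1+r) = −ln(0.18617)/ln(1.02142) ≈ 79.333, so the balance reaches zero during payment 80.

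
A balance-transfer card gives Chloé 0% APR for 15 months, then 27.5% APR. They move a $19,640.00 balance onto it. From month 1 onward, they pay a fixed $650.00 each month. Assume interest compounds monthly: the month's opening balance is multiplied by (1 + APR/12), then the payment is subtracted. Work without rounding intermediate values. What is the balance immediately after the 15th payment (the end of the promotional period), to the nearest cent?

$9,890.00

Promo months 1–15 at r₀ = 0%/12 = 0; months 16+ at r₁ = 27.5%/12 = 0.0229167.
After month 15 (no interest yet): B = $19,640.00 − 15·$650.00 = $9,890.00.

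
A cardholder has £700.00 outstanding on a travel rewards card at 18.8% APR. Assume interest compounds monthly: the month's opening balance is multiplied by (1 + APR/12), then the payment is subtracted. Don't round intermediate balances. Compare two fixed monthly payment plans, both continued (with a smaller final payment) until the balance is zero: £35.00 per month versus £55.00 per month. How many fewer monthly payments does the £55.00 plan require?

Monthly rate r = 18.8%/12 = 1.56667% = 0.0156667.
At £35.00/mo: n = ⌈−ln(1 − rB₀/P)/ln(1+r)⌉ = 25 payments (last £6.39); total interest = total paid − £700.00 = £146.39.
At £55.00/mo: 15 payments (last £16.91); total interest £86.91.
Payments saved = 25 − 15 = 10.

10 fewer payments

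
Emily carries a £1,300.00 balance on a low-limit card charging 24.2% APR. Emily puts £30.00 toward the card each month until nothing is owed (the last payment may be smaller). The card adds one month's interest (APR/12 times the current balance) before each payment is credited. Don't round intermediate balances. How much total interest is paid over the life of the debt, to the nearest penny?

£1,811.24

Monthly rate r = 24.2%/12 = 2.01667% = 0.0201667.
Payoff takes n = ⌈−ln(1 − rB₀/P)/ln(1+r)⌉ = ⌈103.706⌉ = 104 payments; the last is £21.24.
Total paid = 103·£30.00 + £21.24 = £3,111.24.
Total interest = total paid − principal = £3,111.24 − £1,300.00 = £1,811.24.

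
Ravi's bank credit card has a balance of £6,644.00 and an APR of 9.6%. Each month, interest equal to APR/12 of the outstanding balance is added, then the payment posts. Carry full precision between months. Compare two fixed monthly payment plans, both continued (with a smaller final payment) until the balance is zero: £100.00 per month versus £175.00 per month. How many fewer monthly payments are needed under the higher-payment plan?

50 fewer payments

Monthly rate r = 9.6%/12 = 0.8% = 0.008.
At £100.00/mo: n = ⌈−ln(1 − rB₀/P)/ln(1+r)⌉ = 96 payments (last £16.19); total interest = total paid − £6,644.00 = £2,872.19.
At £175.00/mo: 46 payments (last £75.81); total interest £1,306.81.
Payments saved = 96 − 46 = 50.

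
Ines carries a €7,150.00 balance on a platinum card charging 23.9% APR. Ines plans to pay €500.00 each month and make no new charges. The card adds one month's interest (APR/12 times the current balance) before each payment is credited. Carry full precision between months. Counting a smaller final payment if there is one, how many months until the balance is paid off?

Monthly rate r = 23.9%/12 = 1.99167% = 0.0199167.
Recurrence: B ← B·(1+r) − €500.00.
Month 1: interest €142.40; balance after payment €6,792.40.
Month 2: interest €135.28; balance after payment €6,427.69.
Closed form: n = −ln(1 − rB₀/P)/ln(1+r) = −ln(0.71519)/ln(1.01992) ≈ 16.997, so the balance reaches zero during payment 17.

17 months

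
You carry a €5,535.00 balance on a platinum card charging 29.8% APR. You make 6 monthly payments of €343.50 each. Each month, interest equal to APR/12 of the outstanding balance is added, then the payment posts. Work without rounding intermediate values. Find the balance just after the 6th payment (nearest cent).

€4,219.37

Monthly rate r = 29.8%/12 = 2.48333% = 0.0248333.
Each month: B ← B·(1+r) − €343.50.
Month 1: interest €137.45; balance after payment €5,328.95.
Month 2: interest €132.34; balance after payment €5,117.79.
Month 3: interest €127.09; balance after payment €4,901.38.
Month 4: interest €121.72; balance after payment €4,679.60.
Month 5: interest €116.21; balance after payment €4,452.31.
Month 6: interest €110.57; balance after payment €4,219.37.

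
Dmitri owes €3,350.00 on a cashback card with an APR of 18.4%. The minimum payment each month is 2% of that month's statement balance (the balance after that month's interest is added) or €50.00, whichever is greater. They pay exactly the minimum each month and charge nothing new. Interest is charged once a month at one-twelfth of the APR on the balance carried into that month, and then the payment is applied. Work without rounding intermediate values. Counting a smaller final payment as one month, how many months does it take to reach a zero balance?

Monthly rate r = 18.4%/12 = 1.53333% = 0.0153333.
While 2% of the post-interest balance exceeds €50.00, each month B ← (B·(1+r))·(1 − 0.02), i.e. B shrinks by the factor (1+r)·0.98 = 0.99503.
This holds for months 1–62. Entering month 63 the balance is €2,459.22; 2% of the post-interest balance is now below €50.00, so the flat €50.00 minimum applies from here.
From month 63 a fixed €50.00 at rate r clears €2,459.22 in 93 more payments. Total: 62 + 93 = 155 months.

155 months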